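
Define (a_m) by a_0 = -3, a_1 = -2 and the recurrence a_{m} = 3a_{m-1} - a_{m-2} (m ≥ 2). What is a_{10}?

The ordinary generating function has denominator 1 - 3q + q^2.
Iterating the recurrence: a_0,…,a_{10} = -3, -2, -3, -7, -18, -47, -123, -322, -843, -2207, -5778.

-5778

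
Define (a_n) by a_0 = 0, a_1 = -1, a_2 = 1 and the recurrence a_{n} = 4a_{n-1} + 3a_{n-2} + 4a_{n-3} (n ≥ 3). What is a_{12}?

The ordinary generating function has denominator 1 - 4x - 3x^2 - 4x^3.
Iterating the recurrence: a_0,…,a_{12} = 0, -1, 1, 1, 3, 19, 89, 425, 2043, 9803, 47041, 225745, 1083315.

1083315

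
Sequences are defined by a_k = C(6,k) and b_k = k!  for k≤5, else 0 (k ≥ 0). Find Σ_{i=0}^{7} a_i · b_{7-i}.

This is [x^7] in the product of the two ordinary generating functions.
Σ = 1·0 + 6·0 + 15·120 + 20·24 + 15·6 + 6·2 + 1·1 + 0·1 = 2383.

2383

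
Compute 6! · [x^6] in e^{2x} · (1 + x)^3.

3040

The EGF product rule gives c_6 = Σ_{k_1+k_2=6} C(6; k_1,k_2) · ∏ g_i(k_i), where e^{2x} gives (2)^k; (1+x)^3 gives the falling factorial (3)_k.
g_1(k) for k = 0…6: 1, 2, 4, 8, 16, 32, 64.
g_2(k) for k = 0…6: 1, 3, 6, 6, 0, 0, 0.
c_6 = Σ_k C(6,k)·g_1(k)·g_2(6−k) = 20·8·6 + 15·16·6 + 6·32·3 + 1·64·1 = 960 + 1440 + 576 + 64 = 3040.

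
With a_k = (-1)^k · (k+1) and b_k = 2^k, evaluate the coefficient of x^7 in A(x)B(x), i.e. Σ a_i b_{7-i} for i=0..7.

Write out a_i and b_{7-i} for i = 0,…,7 and sum the products.
Σ = 1·128 − 2·64 + 3·32 − 4·16 + 5·8 − 6·4 + 7·2 − 8·1 = 54.

54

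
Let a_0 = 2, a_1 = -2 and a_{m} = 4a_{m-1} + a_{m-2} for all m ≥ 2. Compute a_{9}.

-150050

The ordinary generating function has denominator 1 - 4z - z^2.
Iterating the recurrence: a_0,…,a_{9} = 2, -2, -6, -26, -110, -466, -1974, -8362, -35422, -150050.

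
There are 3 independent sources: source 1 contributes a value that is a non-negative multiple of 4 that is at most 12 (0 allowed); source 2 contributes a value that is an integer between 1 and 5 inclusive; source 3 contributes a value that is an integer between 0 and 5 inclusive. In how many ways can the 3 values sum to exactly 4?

The generating function for the choices is (1 + t^4 + t^8 + t^12)·(t + t^2 + t^3 + t^4 + t^5)·(1 + t + t^2 + t^3 + t^4 + t^5); the count is [t^4].
(1 + t^4 + t^8 + t^12) has coefficients 1,0,0,0,1 for degrees 0…4.
(t + t^2 + t^3 + t^4 + t^5) has coefficients 0,1,1,1,1 for degrees 0…4.
Finally multiplying by (1 + t + t^2 + t^3 + t^4 + t^5), the product of all factors after the first has coefficients 0,1,2,3,4 for degrees 0…4.
[t^4] = 1·4 + 1·0 = 4.

4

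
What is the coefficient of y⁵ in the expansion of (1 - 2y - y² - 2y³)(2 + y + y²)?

(1 - 2y - y² - 2y³) has coefficients 1,-2,-1,-2 for degrees 0…3.
(2 + y + y²) has coefficients 2,1,1,0,0,0 for degrees 0…5.
[y⁵] = 1·0 − 2·0 − 1·0 − 2·1 = -2.

-2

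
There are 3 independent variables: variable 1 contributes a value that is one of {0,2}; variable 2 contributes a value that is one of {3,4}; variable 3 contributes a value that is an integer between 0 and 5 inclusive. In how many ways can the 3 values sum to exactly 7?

The generating function for the choices is (1 + x^2)·(x^3 + x^4)·(1 + x + x^2 + x^3 + x^4 + x^5); the count is [x^7].
(1 + x^2) has coefficients 1,0,1 for degrees 0…2.
(x^3 + x^4) has coefficients 0,0,0,1,1,0,0,0 for degrees 0…7.
Finally multiplying by (1 + x + x^2 + x^3 + x^4 + x^5), the product of all factors after the first has coefficients 0,0,0,1,2,2,2,2 for degrees 0…7.
[x^7] = 1·2 + 1·2 = 4.

4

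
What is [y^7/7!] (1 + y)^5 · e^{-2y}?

The EGF product rule gives c_7 = Σ_{k_1+k_2=7} C(7; k_1,k_2) · ∏ g_i(k_i), where (1+y)^5 gives the falling factorial (5)_k; e^{-2y} gives (-2)^k.
g_1(k) for k = 0…7: 1, 5, 20, 60, 120, 120, 0, 0.
g_2(k) for k = 0…7: 1, -2, 4, -8, 16, -32, 64, -128.
c_7 = Σ_k C(7,k)·g_1(k)·g_2(7−k) = 1·1·(-128) + 7·5·64 + 21·20·(-32) + 35·60·16 + 35·120·(-8) + 21·120·4 = −128 + 2240 − 13440 + 33600 − 33600 + 10080 = -1248.

-1248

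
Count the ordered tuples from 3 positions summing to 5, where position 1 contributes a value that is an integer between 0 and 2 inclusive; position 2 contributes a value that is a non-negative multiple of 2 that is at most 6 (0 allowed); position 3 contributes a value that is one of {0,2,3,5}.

The generating function for the choices is (1 + q + q²)·(1 + q² + q⁴ + q⁶)·(1 + q² + q³ + q⁵); the count is [q⁵].
(1 + q + q²) has coefficients 1,1,1 for degrees 0…2.
(1 + q² + q⁴ + q⁶) has coefficients 1,0,1,0,1,0 for degrees 0…5.
Finally multiplying by (1 + q² + q³ + q⁵), the product of all factors after the first has coefficients 1,0,2,1,2,2 for degrees 0…5.
[q⁵] = 1·2 + 1·2 + 1·1 = 5.

5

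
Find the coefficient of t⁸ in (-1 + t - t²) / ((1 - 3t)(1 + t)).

-3828

The denominator gives the recurrence a_n = 2a_(n−1) + 3a_(n−2) for n ≥ 3; the numerator fixes a_0 = -1, a_1 = -1, a_2 = -6.
Iterating: -1, -1, -6, -15, -48, -141, -426, -1275, -3828, so a_8 = -3828.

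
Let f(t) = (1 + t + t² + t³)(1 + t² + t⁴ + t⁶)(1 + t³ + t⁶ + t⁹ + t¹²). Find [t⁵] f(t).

4

(1 + t + t² + t³) has coefficients 1,1,1,1 for degrees 0…3.
(1 + t² + t⁴ + t⁶) has coefficients 1,0,1,0,1,0 for degrees 0…5.
Finally multiplying by (1 + t³ + t⁶ + t⁹ + t¹²), the product of all factors after the first has coefficients 1,0,1,1,1,1 for degrees 0…5.
[t⁵] = 1·1 + 1·1 + 1·1 + 1·1 = 4.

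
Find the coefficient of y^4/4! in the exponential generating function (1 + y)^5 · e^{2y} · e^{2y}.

4536

The EGF product rule gives c_4 = Σ_{k_1+k_2+k_3=4} C(4; k_1,k_2,k_3) · ∏ g_i(k_i), where (1+y)^5 gives the falling factorial (5)_k; e^{2y} gives (2)^k; e^{2y} gives (2)^k.
g_1(k) for k = 0…4: 1, 5, 20, 60, 120.
g_2(k) for k = 0…4: 1, 2, 4, 8, 16.
g_3(k) for k = 0…4: 1, 2, 4, 8, 16.
First combine the last two factors: h(k) = Σ_j C(k,j)·g_2(j)·g_3(k−j) for k = 0…4: 1, 4, 16, 64, 256.
c_4 = Σ_k C(4,k)·g_1(k)·h(4−k) = 1·1·256 + 4·5·64 + 6·20·16 + 4·60·4 + 1·120·1 = 256 + 1280 + 1920 + 960 + 120 = 4536.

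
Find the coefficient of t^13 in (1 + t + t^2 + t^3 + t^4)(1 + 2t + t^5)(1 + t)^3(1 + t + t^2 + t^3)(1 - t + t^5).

(1 + t + t^2 + t^3 + t^4) has coefficients 1,1,1,1,1 for degrees 0…4.
(1 + 2t + t^5) has coefficients 1,2,0,0,0,1,0,0,0,0,0,0,0,0 for degrees 0…13.
Multiplying by (1 + t)^3 gives running coefficients 1,5,9,7,2,1,3,3,1,0,0,0,0,0 for degrees 0…13.
Multiplying by (1 + t + t^2 + t^3) gives running coefficients 1,6,15,22,23,19,13,9,8,7,4,1,0,0 for degrees 0…13.
Finally multiplying by (1 - t + t^5), the product of all factors after the first has coefficients 1,5,9,7,1,-3,0,11,21,22,16,10,8,8 for degrees 0…13.
[t^13] = 1·8 + 1·8 + 1·10 + 1·16 + 1·22 = 64.

64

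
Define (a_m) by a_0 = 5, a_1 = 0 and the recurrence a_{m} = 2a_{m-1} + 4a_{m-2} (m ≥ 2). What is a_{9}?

53760

The ordinary generating function has denominator 1 - 2q - 4q^2.
Iterating the recurrence: a_0,…,a_{9} = 5, 0, 20, 40, 160, 480, 1600, 5120, 16640, 53760.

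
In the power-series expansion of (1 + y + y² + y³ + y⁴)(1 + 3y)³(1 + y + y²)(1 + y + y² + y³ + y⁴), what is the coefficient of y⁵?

(1 + y + y² + y³ + y⁴) has coefficients 1,1,1,1,1 for degrees 0…4.
(1 + 3y)³ has coefficients 1,9,27,27,0,0 for degrees 0…5.
Multiplying by (1 + y + y²) gives running coefficients 1,10,37,63,54,27 for degrees 0…5.
Finally multiplying by (1 + y + y² + y³ + y⁴), the product of all factors after the first has coefficients 1,11,48,111,165,191 for degrees 0…5.
[y⁵] = 1·191 + 1·165 + 1·111 + 1·48 + 1·11 = 526.

526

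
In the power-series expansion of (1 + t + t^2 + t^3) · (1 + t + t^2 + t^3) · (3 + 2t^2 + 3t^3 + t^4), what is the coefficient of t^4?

22

(1 + t + t^2 + t^3) has coefficients 1,1,1,1 for degrees 0…3.
(1 + t + t^2 + t^3) has coefficients 1,1,1,1,0 for degrees 0…4.
Finally multiplying by (3 + 2t^2 + 3t^3 + t^4), the product of all factors after the first has coefficients 3,3,5,8,6 for degrees 0…4.
[t^4] = 1·6 + 1·8 + 1·5 + 1·3 = 22.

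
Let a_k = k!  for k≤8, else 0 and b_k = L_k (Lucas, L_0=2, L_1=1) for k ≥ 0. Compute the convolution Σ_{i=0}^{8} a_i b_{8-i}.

Write out a_i and b_{8-i} for i = 0,…,8 and sum the products.
Σ = 1·47 + 1·29 + 2·18 + 6·11 + 24·7 + 120·4 + 720·3 + 5040·1 + 40320·2 = 88666.

88666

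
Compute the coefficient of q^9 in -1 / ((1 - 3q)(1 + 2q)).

-11605

Partial fractions give a closed form: a_n = (-3/5)·3^n + (-2/5)·(-2)^n.
At n = 9: a_9 = -11605.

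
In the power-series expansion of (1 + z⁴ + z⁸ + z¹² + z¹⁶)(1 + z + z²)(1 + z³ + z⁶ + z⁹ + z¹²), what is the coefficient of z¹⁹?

(1 + z⁴ + z⁸ + z¹² + z¹⁶) has coefficients 1,0,0,0,1,0,0,0,1,0,0,0,1,0,0,0,1 for degrees 0…16.
(1 + z + z²) has coefficients 1,1,1,0,0,0,0,0,0,0,0,0,0,0,0,0,0,0,0,0 for degrees 0…19.
Finally multiplying by (1 + z³ + z⁶ + z⁹ + z¹²), the product of all factors after the first has coefficients 1,1,1,1,1,1,1,1,1,1,1,1,1,1,1,0,0,0,0,0 for degrees 0…19.
[z¹⁹] = 1·0 + 1·0 + 1·1 + 1·1 + 1·1 = 3.

3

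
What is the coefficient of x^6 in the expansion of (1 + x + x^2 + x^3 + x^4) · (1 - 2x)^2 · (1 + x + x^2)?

5

(1 + x + x^2 + x^3 + x^4) has coefficients 1,1,1,1,1 for degrees 0…4.
(1 - 2x)^2 has coefficients 1,-4,4,0,0,0,0 for degrees 0…6.
Finally multiplying by (1 + x + x^2), the product of all factors after the first has coefficients 1,-3,1,0,4,0,0 for degrees 0…6.
[x^6] = 1·0 + 1·0 + 1·4 + 1·0 + 1·1 = 5.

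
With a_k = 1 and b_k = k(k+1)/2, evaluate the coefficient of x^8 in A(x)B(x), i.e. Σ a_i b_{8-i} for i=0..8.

Write out a_i and b_{8-i} for i = 0,…,8 and sum the products.
Σ = 1·36 + 1·28 + 1·21 + 1·15 + 1·10 + 1·6 + 1·3 + 1·1 + 1·0 = 120.

120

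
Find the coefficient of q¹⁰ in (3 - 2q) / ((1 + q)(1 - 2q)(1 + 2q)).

4777

The denominator gives the recurrence a_n = −a_(n−1) + 4a_(n−2) + 4a_(n−3) for n ≥ 3; the numerator fixes a_0 = 3, a_1 = -5, a_2 = 17.
Iterating: 3, -5, 17, -25, 73, -105, 297, -425, 1193, -1705, 4777, so a_10 = 4777.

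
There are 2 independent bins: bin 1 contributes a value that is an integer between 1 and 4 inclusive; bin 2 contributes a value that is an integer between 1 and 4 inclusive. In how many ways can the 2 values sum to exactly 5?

The generating function for the choices is (q + q² + q³ + q⁴)·(q + q² + q³ + q⁴); the count is [q⁵].
(q + q² + q³ + q⁴) has coefficients 0,1,1,1,1 for degrees 0…4.
(q + q² + q³ + q⁴) has coefficients 0,1,1,1,1,0 for degrees 0…5.
[q⁵] = 1·1 + 1·1 + 1·1 + 1·1 = 4.

4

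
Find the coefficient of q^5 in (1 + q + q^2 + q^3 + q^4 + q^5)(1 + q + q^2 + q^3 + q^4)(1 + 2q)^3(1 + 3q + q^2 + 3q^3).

485

(1 + q + q^2 + q^3 + q^4 + q^5) has coefficients 1,1,1,1,1,1 for degrees 0…5.
(1 + q + q^2 + q^3 + q^4) has coefficients 1,1,1,1,1,0 for degrees 0…5.
Multiplying by (1 + 2q)^3 gives running coefficients 1,7,19,27,27,26 for degrees 0…5.
Finally multiplying by (1 + 3q + q^2 + 3q^3), the product of all factors after the first has coefficients 1,10,41,94,148,191 for degrees 0…5.
[q^5] = 1·191 + 1·148 + 1·94 + 1·41 + 1·10 + 1·1 = 485.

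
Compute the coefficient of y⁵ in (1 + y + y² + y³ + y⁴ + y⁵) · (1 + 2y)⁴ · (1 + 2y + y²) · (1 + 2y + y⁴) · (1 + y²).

1051

(1 + y + y² + y³ + y⁴ + y⁵) has coefficients 1,1,1,1,1,1 for degrees 0…5.
(1 + 2y)⁴ has coefficients 1,8,24,32,16,0 for degrees 0…5.
Multiplying by (1 + 2y + y²) gives running coefficients 1,10,41,88,104,64 for degrees 0…5.
Multiplying by (1 + 2y + y⁴) gives running coefficients 1,12,61,170,281,282 for degrees 0…5.
Finally multiplying by (1 + y²), the product of all factors after the first has coefficients 1,12,62,182,342,452 for degrees 0…5.
[y⁵] = 1·452 + 1·342 + 1·182 + 1·62 + 1·12 + 1·1 = 1051.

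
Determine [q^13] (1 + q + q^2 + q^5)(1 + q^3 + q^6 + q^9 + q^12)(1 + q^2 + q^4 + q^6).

5

(1 + q + q^2 + q^5) has coefficients 1,1,1,0,0,1 for degrees 0…5.
(1 + q^3 + q^6 + q^9 + q^12) has coefficients 1,0,0,1,0,0,1,0,0,1,0,0,1,0 for degrees 0…13.
Finally multiplying by (1 + q^2 + q^4 + q^6), the product of all factors after the first has coefficients 1,0,1,1,1,1,2,1,1,2,1,1,2,1 for degrees 0…13.
[q^13] = 1·1 + 1·2 + 1·1 + 1·1 = 5.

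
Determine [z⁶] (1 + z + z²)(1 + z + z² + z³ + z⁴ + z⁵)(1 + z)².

(1 + z + z²) has coefficients 1,1,1 for degrees 0…2.
(1 + z + z² + z³ + z⁴ + z⁵) has coefficients 1,1,1,1,1,1,0 for degrees 0…6.
Finally multiplying by (1 + z)², the product of all factors after the first has coefficients 1,3,4,4,4,4,3 for degrees 0…6.
[z⁶] = 1·3 + 1·4 + 1·4 = 11.

11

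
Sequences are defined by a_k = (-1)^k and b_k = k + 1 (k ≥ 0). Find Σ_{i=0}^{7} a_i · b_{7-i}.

4

Write out a_i and b_{7-i} for i = 0,…,7 and sum the products.
Σ = 1·8 − 1·7 + 1·6 − 1·5 + 1·4 − 1·3 + 1·2 − 1·1 = 4.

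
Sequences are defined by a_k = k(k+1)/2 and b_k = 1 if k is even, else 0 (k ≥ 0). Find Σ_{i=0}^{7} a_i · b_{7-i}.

50

The convolution is the t^7 coefficient of A(t)B(t).
Σ = 0·0 + 1·1 + 3·0 + 6·1 + 10·0 + 15·1 + 21·0 + 28·1 = 50.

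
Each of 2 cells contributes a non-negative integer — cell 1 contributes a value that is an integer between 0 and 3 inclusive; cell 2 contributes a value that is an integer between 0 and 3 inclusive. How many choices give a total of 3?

4

The generating function for the choices is (1 + y + y² + y³)·(1 + y + y² + y³); the count is [y³].
(1 + y + y² + y³) has coefficients 1,1,1,1 for degrees 0…3.
(1 + y + y² + y³) has coefficients 1,1,1,1 for degrees 0…3.
[y³] = 1·1 + 1·1 + 1·1 + 1·1 = 4.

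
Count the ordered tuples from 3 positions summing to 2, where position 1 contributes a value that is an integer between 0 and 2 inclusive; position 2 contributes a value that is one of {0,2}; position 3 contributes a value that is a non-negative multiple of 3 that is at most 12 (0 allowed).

2

The generating function for the choices is (1 + y + y²)·(1 + y²)·(1 + y³ + y⁶ + y⁹ + y¹²); the count is [y²].
(1 + y + y²) has coefficients 1,1,1 for degrees 0…2.
(1 + y²) has coefficients 1,0,1 for degrees 0…2.
Finally multiplying by (1 + y³ + y⁶ + y⁹ + y¹²), the product of all factors after the first has coefficients 1,0,1 for degrees 0…2.
[y²] = 1·1 + 1·0 + 1·1 = 2.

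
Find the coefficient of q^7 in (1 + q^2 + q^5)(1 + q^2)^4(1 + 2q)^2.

(1 + q^2 + q^5) has coefficients 1,0,1,0,0,1 for degrees 0…5.
(1 + q^2)^4 has coefficients 1,0,4,0,6,0,4,0 for degrees 0…7.
Finally multiplying by (1 + 2q)^2, the product of all factors after the first has coefficients 1,4,8,16,22,24,28,16 for degrees 0…7.
[q^7] = 1·16 + 1·24 + 1·8 = 48.

48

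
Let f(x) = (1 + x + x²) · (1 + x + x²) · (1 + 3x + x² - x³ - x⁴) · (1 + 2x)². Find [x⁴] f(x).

(1 + x + x²) has coefficients 1,1,1 for degrees 0…2.
(1 + x + x²) has coefficients 1,1,1,0,0 for degrees 0…4.
Multiplying by (1 + 3x + x² - x³ - x⁴) gives running coefficients 1,4,5,3,-1 for degrees 0…4.
Finally multiplying by (1 + 2x)², the product of all factors after the first has coefficients 1,8,25,39,31 for degrees 0…4.
[x⁴] = 1·31 + 1·39 + 1·25 = 95.

95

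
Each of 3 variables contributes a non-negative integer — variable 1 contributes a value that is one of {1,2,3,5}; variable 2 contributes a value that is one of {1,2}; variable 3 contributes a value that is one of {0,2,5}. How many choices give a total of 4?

3

The generating function for the choices is (q + q^2 + q^3 + q^5)·(q + q^2)·(1 + q^2 + q^5); the count is [q^4].
(q + q^2 + q^3 + q^5) has coefficients 0,1,1,1,0 for degrees 0…4.
(q + q^2) has coefficients 0,1,1,0,0 for degrees 0…4.
Finally multiplying by (1 + q^2 + q^5), the product of all factors after the first has coefficients 0,1,1,1,1 for degrees 0…4.
[q^4] = 1·1 + 1·1 + 1·1 = 3.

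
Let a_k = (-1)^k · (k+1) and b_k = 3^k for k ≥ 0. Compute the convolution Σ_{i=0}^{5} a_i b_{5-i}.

Write out a_i and b_{5-i} for i = 0,…,5 and sum the products.
Σ = 1·243 − 2·81 + 3·27 − 4·9 + 5·3 − 6·1 = 135.

135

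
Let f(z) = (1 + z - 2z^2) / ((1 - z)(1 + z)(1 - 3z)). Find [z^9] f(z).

24604

Partial fractions give a closed form: a_n = (-1/4)·(-1)^n + (5/4)·3^n.
At n = 9: a_9 = 24604.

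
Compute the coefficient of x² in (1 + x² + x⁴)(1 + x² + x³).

(1 + x² + x⁴) has coefficients 1,0,1 for degrees 0…2.
(1 + x² + x³) has coefficients 1,0,1 for degrees 0…2.
[x²] = 1·1 + 1·1 = 2.

2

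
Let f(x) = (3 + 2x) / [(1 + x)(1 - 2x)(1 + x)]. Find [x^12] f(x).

The denominator gives the recurrence a_n = 3a_(n−2) + 2a_(n−3) for n ≥ 3; the numerator fixes a_0 = 3, a_1 = 2, a_2 = 9.
Iterating: 3, 2, 9, 12, 31, 54, 117, 224, 459, 906, 1825, 3636, 7287, so a_12 = 7287.

7287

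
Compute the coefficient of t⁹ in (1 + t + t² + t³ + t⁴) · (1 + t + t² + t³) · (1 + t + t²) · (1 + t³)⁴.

95

(1 + t + t² + t³ + t⁴) has coefficients 1,1,1,1,1 for degrees 0…4.
(1 + t + t² + t³) has coefficients 1,1,1,1,0,0,0,0,0,0 for degrees 0…9.
Multiplying by (1 + t + t²) gives running coefficients 1,2,3,3,2,1,0,0,0,0 for degrees 0…9.
Finally multiplying by (1 + t³)⁴, the product of all factors after the first has coefficients 1,2,3,7,10,13,18,20,22,22 for degrees 0…9.
[t⁹] = 1·22 + 1·22 + 1·20 + 1·18 + 1·13 = 95.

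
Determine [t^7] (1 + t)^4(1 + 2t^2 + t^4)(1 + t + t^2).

24

(1 + t)^4 has coefficients 1,4,6,4,1 for degrees 0…4.
(1 + 2t^2 + t^4) has coefficients 1,0,2,0,1,0,0,0 for degrees 0…7.
Finally multiplying by (1 + t + t^2), the product of all factors after the first has coefficients 1,1,3,2,3,1,1,0 for degrees 0…7.
[t^7] = 1·0 + 4·1 + 6·1 + 4·3 + 1·2 = 24.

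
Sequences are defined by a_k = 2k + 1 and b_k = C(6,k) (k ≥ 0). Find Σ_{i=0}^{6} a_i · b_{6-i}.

448

Write out a_i and b_{6-i} for i = 0,…,6 and sum the products.
Σ = 1·1 + 3·6 + 5·15 + 7·20 + 9·15 + 11·6 + 13·1 = 448.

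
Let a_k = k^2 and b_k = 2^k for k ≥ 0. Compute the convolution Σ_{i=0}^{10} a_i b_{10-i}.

5998

Write out a_i and b_{10-i} for i = 0,…,10 and sum the products.
Σ = 0·1024 + 1·512 + 4·256 + 9·128 + 16·64 + 25·32 + 36·16 + 49·8 + 64·4 + 81·2 + 100·1 = 5998.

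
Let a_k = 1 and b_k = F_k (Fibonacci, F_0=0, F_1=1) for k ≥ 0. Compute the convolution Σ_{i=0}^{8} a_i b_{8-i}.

The convolution is the x^8 coefficient of A(x)B(x).
Σ = 1·21 + 1·13 + 1·8 + 1·5 + 1·3 + 1·2 + 1·1 + 1·1 + 1·0 = 54.

54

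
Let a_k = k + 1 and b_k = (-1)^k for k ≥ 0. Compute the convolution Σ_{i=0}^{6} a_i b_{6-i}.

4

Write out a_i and b_{6-i} for i = 0,…,6 and sum the products.
Σ = 1·1 + 2·(-1) + 3·1 + 4·(-1) + 5·1 + 6·(-1) + 7·1 = 4.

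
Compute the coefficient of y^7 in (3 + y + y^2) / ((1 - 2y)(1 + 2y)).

64

The denominator gives the recurrence a_n = 4a_(n−2) for n ≥ 3; the numerator fixes a_0 = 3, a_1 = 1, a_2 = 13.
Iterating: 3, 1, 13, 4, 52, 16, 208, 64, so a_7 = 64.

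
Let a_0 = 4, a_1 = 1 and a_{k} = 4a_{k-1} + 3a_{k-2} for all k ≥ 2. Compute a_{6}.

6808

The ordinary generating function has denominator 1 - 4x - 3x^2.
Iterating the recurrence: a_0,…,a_{6} = 4, 1, 16, 67, 316, 1465, 6808.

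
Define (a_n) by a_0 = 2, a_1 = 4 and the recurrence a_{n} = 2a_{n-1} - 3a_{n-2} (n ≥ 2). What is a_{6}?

The ordinary generating function has denominator 1 - 2z + 3z^2.
Iterating the recurrence: a_0,…,a_{6} = 2, 4, 2, -8, -22, -20, 26.

26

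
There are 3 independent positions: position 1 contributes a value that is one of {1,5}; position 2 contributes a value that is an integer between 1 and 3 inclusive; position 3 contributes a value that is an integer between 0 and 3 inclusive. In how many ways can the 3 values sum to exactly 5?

The generating function for the choices is (y + y^5)·(y + y^2 + y^3)·(1 + y + y^2 + y^3); the count is [y^5].
(y + y^5) has coefficients 0,1,0,0,0,1 for degrees 0…5.
(y + y^2 + y^3) has coefficients 0,1,1,1,0,0 for degrees 0…5.
Finally multiplying by (1 + y + y^2 + y^3), the product of all factors after the first has coefficients 0,1,2,3,3,2 for degrees 0…5.
[y^5] = 1·3 + 1·0 = 3.

3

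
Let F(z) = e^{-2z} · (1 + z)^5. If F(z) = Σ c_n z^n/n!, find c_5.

The EGF product rule gives c_5 = Σ_{k_1+k_2=5} C(5; k_1,k_2) · ∏ g_i(k_i), where e^{-2z} gives (-2)^k; (1+z)^5 gives the falling factorial (5)_k.
g_1(k) for k = 0…5: 1, -2, 4, -8, 16, -32.
g_2(k) for k = 0…5: 1, 5, 20, 60, 120, 120.
c_5 = Σ_k C(5,k)·g_1(k)·g_2(5−k) = 1·1·120 + 5·(-2)·120 + 10·4·60 + 10·(-8)·20 + 5·16·5 + 1·(-32)·1 = 120 − 1200 + 2400 − 1600 + 400 − 32 = 88.

88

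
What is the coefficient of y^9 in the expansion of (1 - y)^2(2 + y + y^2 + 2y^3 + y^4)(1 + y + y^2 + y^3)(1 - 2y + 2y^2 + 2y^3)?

-3

(1 - y)^2 has coefficients 1,-2,1 for degrees 0…2.
(2 + y + y^2 + 2y^3 + y^4) has coefficients 2,1,1,2,1,0,0,0,0,0 for degrees 0…9.
Multiplying by (1 + y + y^2 + y^3) gives running coefficients 2,3,4,6,5,4,3,1,0,0 for degrees 0…9.
Finally multiplying by (1 - 2y + 2y^2 + 2y^3), the product of all factors after the first has coefficients 2,-1,2,8,7,14,17,13,12,8 for degrees 0…9.
[y^9] = 1·8 − 2·12 + 1·13 = -3.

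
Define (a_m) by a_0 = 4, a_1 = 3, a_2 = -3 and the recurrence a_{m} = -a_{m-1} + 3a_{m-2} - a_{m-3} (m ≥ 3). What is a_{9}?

1611

The ordinary generating function has denominator 1 + t - 3t^2 + t^3.
Iterating the recurrence: a_0,…,a_{9} = 4, 3, -3, 8, -20, 47, -115, 276, -668, 1611.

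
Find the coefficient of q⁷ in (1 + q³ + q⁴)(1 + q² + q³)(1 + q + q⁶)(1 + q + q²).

(1 + q³ + q⁴) has coefficients 1,0,0,1,1 for degrees 0…4.
(1 + q² + q³) has coefficients 1,0,1,1,0,0,0,0 for degrees 0…7.
Multiplying by (1 + q + q⁶) gives running coefficients 1,1,1,2,1,0,1,0 for degrees 0…7.
Finally multiplying by (1 + q + q²), the product of all factors after the first has coefficients 1,2,3,4,4,3,2,1 for degrees 0…7.
[q⁷] = 1·1 + 1·4 + 1·4 = 9.

9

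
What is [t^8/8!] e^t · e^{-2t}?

The EGF product rule gives c_8 = Σ_{k_1+k_2=8} C(8; k_1,k_2) · ∏ g_i(k_i), where e^t gives (1)^k; e^{-2t} gives (-2)^k.
g_1(k) for k = 0…8: 1, 1, 1, 1, 1, 1, 1, 1, 1.
g_2(k) for k = 0…8: 1, -2, 4, -8, 16, -32, 64, -128, 256.
c_8 = Σ_k C(8,k)·g_1(k)·g_2(8−k) = 1·1·256 + 8·1·(-128) + 28·1·64 + 56·1·(-32) + 70·1·16 + 56·1·(-8) + 28·1·4 + 8·1·(-2) + 1·1·1 = 256 − 1024 + 1792 − 1792 + 1120 − 448 + 112 − 16 + 1 = 1.

1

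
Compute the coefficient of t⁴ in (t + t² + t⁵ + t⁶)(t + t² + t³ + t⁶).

2

(t + t² + t⁵ + t⁶) has coefficients 0,1,1,0,0 for degrees 0…4.
(t + t² + t³ + t⁶) has coefficients 0,1,1,1,0 for degrees 0…4.
[t⁴] = 1·1 + 1·1 = 2.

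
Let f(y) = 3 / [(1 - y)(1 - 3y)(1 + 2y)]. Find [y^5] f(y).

630

Partial fractions give a closed form: a_n = (-1/2)·1^n + (27/10)·3^n + (4/5)·(-2)^n.
At n = 5: a_5 = 630.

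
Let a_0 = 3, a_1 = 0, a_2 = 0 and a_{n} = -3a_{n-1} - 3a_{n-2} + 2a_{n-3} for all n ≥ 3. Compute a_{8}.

252

The ordinary generating function has denominator 1 + 3z + 3z^2 - 2z^3.
Iterating the recurrence: a_0,…,a_{8} = 3, 0, 0, 6, -18, 36, -42, -18, 252.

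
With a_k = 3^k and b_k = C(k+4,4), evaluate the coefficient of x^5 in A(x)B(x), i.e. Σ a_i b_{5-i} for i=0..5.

1704

This is [x^5] in the product of the two ordinary generating functions.
Σ = 1·126 + 3·70 + 9·35 + 27·15 + 81·5 + 243·1 = 1704.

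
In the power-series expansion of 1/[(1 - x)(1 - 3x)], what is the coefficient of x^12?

797161

Partial fractions give a closed form: a_n = (-1/2)·1^n + (3/2)·3^n.
At n = 12: a_12 = 797161.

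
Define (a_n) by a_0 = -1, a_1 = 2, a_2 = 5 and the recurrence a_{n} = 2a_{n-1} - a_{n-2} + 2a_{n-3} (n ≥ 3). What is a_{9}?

410

The ordinary generating function has denominator 1 - 2t + t^2 - 2t^3.
Iterating the recurrence: a_0,…,a_{9} = -1, 2, 5, 6, 11, 26, 53, 102, 203, 410.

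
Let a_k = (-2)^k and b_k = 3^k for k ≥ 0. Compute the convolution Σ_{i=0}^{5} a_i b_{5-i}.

133

The convolution is the t^5 coefficient of A(t)B(t).
Σ = 1·243 − 2·81 + 4·27 − 8·9 + 16·3 − 32·1 = 133.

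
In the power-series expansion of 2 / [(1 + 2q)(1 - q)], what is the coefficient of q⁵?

-42

Partial fractions give a closed form: a_n = (4/3)·(-2)^n + (2/3)·1^n.
At n = 5: a_5 = -42.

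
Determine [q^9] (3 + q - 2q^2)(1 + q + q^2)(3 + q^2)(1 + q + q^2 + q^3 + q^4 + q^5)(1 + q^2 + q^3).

(3 + q - 2q^2) has coefficients 3,1,-2 for degrees 0…2.
(1 + q + q^2) has coefficients 1,1,1,0,0,0,0,0,0,0 for degrees 0…9.
Multiplying by (3 + q^2) gives running coefficients 3,3,4,1,1,0,0,0,0,0 for degrees 0…9.
Multiplying by (1 + q + q^2 + q^3 + q^4 + q^5) gives running coefficients 3,6,10,11,12,12,9,6,2,1 for degrees 0…9.
Finally multiplying by (1 + q^2 + q^3), the product of all factors after the first has coefficients 3,6,13,20,28,33,32,30,23,16 for degrees 0…9.
[q^9] = 3·16 + 1·23 − 2·30 = 11.

11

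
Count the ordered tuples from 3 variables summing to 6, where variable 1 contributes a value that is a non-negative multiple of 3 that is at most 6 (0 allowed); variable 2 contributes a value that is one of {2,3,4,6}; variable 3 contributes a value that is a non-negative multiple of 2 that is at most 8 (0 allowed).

The generating function for the choices is (1 + z^3 + z^6)·(z^2 + z^3 + z^4 + z^6)·(1 + z^2 + z^4 + z^6 + z^8); the count is [z^6].
(1 + z^3 + z^6) has coefficients 1,0,0,1,0,0,1 for degrees 0…6.
(z^2 + z^3 + z^4 + z^6) has coefficients 0,0,1,1,1,0,1 for degrees 0…6.
Finally multiplying by (1 + z^2 + z^4 + z^6 + z^8), the product of all factors after the first has coefficients 0,0,1,1,2,1,3 for degrees 0…6.
[z^6] = 1·3 + 1·1 + 1·0 = 4.

4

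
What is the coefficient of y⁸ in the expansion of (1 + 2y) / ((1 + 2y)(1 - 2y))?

The denominator gives the recurrence a_n = 4a_(n−2) for n ≥ 2; the numerator fixes a_0 = 1, a_1 = 2.
Iterating: 1, 2, 4, 8, 16, 32, 64, 128, 256, so a_8 = 256.

256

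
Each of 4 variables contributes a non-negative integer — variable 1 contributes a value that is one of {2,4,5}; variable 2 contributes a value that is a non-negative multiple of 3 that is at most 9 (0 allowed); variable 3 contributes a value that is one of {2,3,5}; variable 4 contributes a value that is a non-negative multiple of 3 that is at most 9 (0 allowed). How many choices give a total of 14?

The generating function for the choices is (q^2 + q^4 + q^5)·(1 + q^3 + q^6 + q^9)·(q^2 + q^3 + q^5)·(1 + q^3 + q^6 + q^9); the count is [q^14].
(q^2 + q^4 + q^5) has coefficients 0,0,1,0,1,1 for degrees 0…5.
(1 + q^3 + q^6 + q^9) has coefficients 1,0,0,1,0,0,1,0,0,1,0,0,0,0,0 for degrees 0…14.
Multiplying by (q^2 + q^3 + q^5) gives running coefficients 0,0,1,1,0,2,1,0,2,1,0,2,1,0,1 for degrees 0…14.
Finally multiplying by (1 + q^3 + q^6 + q^9), the product of all factors after the first has coefficients 0,0,1,1,0,3,2,0,5,3,0,7,4,0,7 for degrees 0…14.
[q^14] = 1·4 + 1·0 + 1·3 = 7.

7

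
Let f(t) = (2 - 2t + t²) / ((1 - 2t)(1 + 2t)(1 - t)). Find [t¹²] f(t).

9557

The denominator gives the recurrence a_n = a_(n−1) + 4a_(n−2) − 4a_(n−3) for n ≥ 3; the numerator fixes a_0 = 2, a_1 = 0, a_2 = 9.
Iterating: 2, 0, 9, 1, 37, 5, 149, 21, 597, 85, 2389, 341, 9557, so a_12 = 9557.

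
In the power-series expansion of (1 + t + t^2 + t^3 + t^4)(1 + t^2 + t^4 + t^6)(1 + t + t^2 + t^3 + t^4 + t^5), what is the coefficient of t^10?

(1 + t + t^2 + t^3 + t^4) has coefficients 1,1,1,1,1 for degrees 0…4.
(1 + t^2 + t^4 + t^6) has coefficients 1,0,1,0,1,0,1,0,0,0,0 for degrees 0…10.
Finally multiplying by (1 + t + t^2 + t^3 + t^4 + t^5), the product of all factors after the first has coefficients 1,1,2,2,3,3,3,3,2,2,1 for degrees 0…10.
[t^10] = 1·1 + 1·2 + 1·2 + 1·3 + 1·3 = 11.

11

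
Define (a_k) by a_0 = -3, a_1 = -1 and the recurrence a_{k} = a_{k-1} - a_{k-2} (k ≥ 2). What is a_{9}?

The ordinary generating function has denominator 1 - x + x^2.
Iterating the recurrence: a_0,…,a_{9} = -3, -1, 2, 3, 1, -2, -3, -1, 2, 3.

3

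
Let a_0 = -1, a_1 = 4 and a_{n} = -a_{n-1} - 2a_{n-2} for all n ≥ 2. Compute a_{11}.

114

The ordinary generating function has denominator 1 + x + 2x^2.
Iterating the recurrence: a_0,…,a_{11} = -1, 4, -2, -6, 10, 2, -22, 18, 26, -62, 10, 114.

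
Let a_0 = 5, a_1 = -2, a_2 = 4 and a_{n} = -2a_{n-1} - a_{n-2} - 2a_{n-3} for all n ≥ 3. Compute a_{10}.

1840

The ordinary generating function has denominator 1 + 2y + y^2 + 2y^3.
Iterating the recurrence: a_0,…,a_{10} = 5, -2, 4, -16, 32, -56, 112, -232, 464, -920, 1840.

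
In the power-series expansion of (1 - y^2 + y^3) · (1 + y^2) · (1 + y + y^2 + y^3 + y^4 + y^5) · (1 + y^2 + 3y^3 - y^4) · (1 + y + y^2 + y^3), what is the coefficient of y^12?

8

(1 - y^2 + y^3) has coefficients 1,0,-1,1 for degrees 0…3.
(1 + y^2) has coefficients 1,0,1,0,0,0,0,0,0,0,0,0,0 for degrees 0…12.
Multiplying by (1 + y + y^2 + y^3 + y^4 + y^5) gives running coefficients 1,1,2,2,2,2,1,1,0,0,0,0,0 for degrees 0…12.
Multiplying by (1 + y^2 + 3y^3 - y^4) gives running coefficients 1,1,3,6,6,9,7,7,5,2,2,-1,0 for degrees 0…12.
Finally multiplying by (1 + y + y^2 + y^3), the product of all factors after the first has coefficients 1,2,5,11,16,24,28,29,28,21,16,8,3 for degrees 0…12.
[y^12] = 1·3 − 1·16 + 1·21 = 8.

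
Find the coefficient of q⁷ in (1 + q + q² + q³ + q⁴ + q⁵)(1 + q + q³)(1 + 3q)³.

181

(1 + q + q² + q³ + q⁴ + q⁵) has coefficients 1,1,1,1,1,1 for degrees 0…5.
(1 + q + q³) has coefficients 1,1,0,1,0,0,0,0 for degrees 0…7.
Finally multiplying by (1 + 3q)³, the product of all factors after the first has coefficients 1,10,36,55,36,27,27,0 for degrees 0…7.
[q⁷] = 1·0 + 1·27 + 1·27 + 1·36 + 1·55 + 1·36 = 181.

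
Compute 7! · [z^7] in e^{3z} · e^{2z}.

78125

The EGF product rule gives c_7 = Σ_{k_1+k_2=7} C(7; k_1,k_2) · ∏ g_i(k_i), where e^{3z} gives (3)^k; e^{2z} gives (2)^k.
g_1(k) for k = 0…7: 1, 3, 9, 27, 81, 243, 729, 2187.
g_2(k) for k = 0…7: 1, 2, 4, 8, 16, 32, 64, 128.
c_7 = Σ_k C(7,k)·g_1(k)·g_2(7−k) = 1·1·128 + 7·3·64 + 21·9·32 + 35·27·16 + 35·81·8 + 21·243·4 + 7·729·2 + 1·2187·1 = 128 + 1344 + 6048 + 15120 + 22680 + 20412 + 10206 + 2187 = 78125.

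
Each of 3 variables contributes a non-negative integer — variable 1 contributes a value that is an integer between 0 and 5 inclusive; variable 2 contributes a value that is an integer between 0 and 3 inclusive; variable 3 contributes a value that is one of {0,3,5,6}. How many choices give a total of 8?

12

The generating function for the choices is (1 + x + x^2 + x^3 + x^4 + x^5)·(1 + x + x^2 + x^3)·(1 + x^3 + x^5 + x^6); the count is [x^8].
(1 + x + x^2 + x^3 + x^4 + x^5) has coefficients 1,1,1,1,1,1 for degrees 0…5.
(1 + x + x^2 + x^3) has coefficients 1,1,1,1,0,0,0,0,0 for degrees 0…8.
Finally multiplying by (1 + x^3 + x^5 + x^6), the product of all factors after the first has coefficients 1,1,1,2,1,2,3,2,2 for degrees 0…8.
[x^8] = 1·2 + 1·2 + 1·3 + 1·2 + 1·1 + 1·2 = 12.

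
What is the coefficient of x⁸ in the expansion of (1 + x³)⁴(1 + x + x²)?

(1 + x³)⁴ has coefficients 1,0,0,4,0,0,6,0,0 for degrees 0…8.
(1 + x + x²) has coefficients 1,1,1,0,0,0,0,0,0 for degrees 0…8.
[x⁸] = 1·0 + 4·0 + 6·1 = 6.

6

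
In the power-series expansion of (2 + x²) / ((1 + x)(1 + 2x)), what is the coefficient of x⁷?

The denominator gives the recurrence a_n = −3a_(n−1) − 2a_(n−2) for n ≥ 3; the numerator fixes a_0 = 2, a_1 = -6, a_2 = 15.
Iterating: 2, -6, 15, -33, 69, -141, 285, -573, so a_7 = -573.

-573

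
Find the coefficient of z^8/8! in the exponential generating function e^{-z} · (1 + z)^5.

-1159

The EGF product rule gives c_8 = Σ_{k_1+k_2=8} C(8; k_1,k_2) · ∏ g_i(k_i), where e^{-z} gives (-1)^k; (1+z)^5 gives the falling factorial (5)_k.
g_1(k) for k = 0…8: 1, -1, 1, -1, 1, -1, 1, -1, 1.
g_2(k) for k = 0…8: 1, 5, 20, 60, 120, 120, 0, 0, 0.
c_8 = Σ_k C(8,k)·g_1(k)·g_2(8−k) = 56·(-1)·120 + 70·1·120 + 56·(-1)·60 + 28·1·20 + 8·(-1)·5 + 1·1·1 = −6720 + 8400 − 3360 + 560 − 40 + 1 = -1159.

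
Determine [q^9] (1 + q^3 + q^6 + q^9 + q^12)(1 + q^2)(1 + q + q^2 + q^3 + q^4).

4

(1 + q^3 + q^6 + q^9 + q^12) has coefficients 1,0,0,1,0,0,1,0,0,1 for degrees 0…9.
(1 + q^2) has coefficients 1,0,1,0,0,0,0,0,0,0 for degrees 0…9.
Finally multiplying by (1 + q + q^2 + q^3 + q^4), the product of all factors after the first has coefficients 1,1,2,2,2,1,1,0,0,0 for degrees 0…9.
[q^9] = 1·0 + 1·1 + 1·2 + 1·1 = 4.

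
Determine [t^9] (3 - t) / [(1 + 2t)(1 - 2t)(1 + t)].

-1364

Partial fractions give a closed form: a_n = (7/2)·(-2)^n + (5/6)·2^n + (-4/3)·(-1)^n.
At n = 9: a_9 = -1364.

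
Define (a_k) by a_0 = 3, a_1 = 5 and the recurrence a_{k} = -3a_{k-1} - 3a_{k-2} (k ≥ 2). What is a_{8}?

The ordinary generating function has denominator 1 + 3x + 3x^2.
Iterating the recurrence: a_0,…,a_{8} = 3, 5, -24, 57, -99, 126, -81, -135, 648.

648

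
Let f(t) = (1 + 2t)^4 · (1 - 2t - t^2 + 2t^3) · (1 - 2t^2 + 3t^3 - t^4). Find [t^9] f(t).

(1 + 2t)^4 has coefficients 1,8,24,32,16 for degrees 0…4.
(1 - 2t - t^2 + 2t^3) has coefficients 1,-2,-1,2,0,0,0,0,0,0 for degrees 0…9.
Finally multiplying by (1 - 2t^2 + 3t^3 - t^4), the product of all factors after the first has coefficients 1,-2,-3,9,-5,-5,7,-2,0,0 for degrees 0…9.
[t^9] = 1·0 + 8·0 + 24·(-2) + 32·7 + 16·(-5) = 96.

96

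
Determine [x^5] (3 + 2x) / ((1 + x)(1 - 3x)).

The denominator gives the recurrence a_n = 2a_(n−1) + 3a_(n−2) for n ≥ 2; the numerator fixes a_0 = 3, a_1 = 8.
Iterating: 3, 8, 25, 74, 223, 668, so a_5 = 668.

668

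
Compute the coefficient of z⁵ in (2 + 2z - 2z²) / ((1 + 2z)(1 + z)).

-34

The denominator gives the recurrence a_n = −3a_(n−1) − 2a_(n−2) for n ≥ 3; the numerator fixes a_0 = 2, a_1 = -4, a_2 = 6.
Iterating: 2, -4, 6, -10, 18, -34, so a_5 = -34.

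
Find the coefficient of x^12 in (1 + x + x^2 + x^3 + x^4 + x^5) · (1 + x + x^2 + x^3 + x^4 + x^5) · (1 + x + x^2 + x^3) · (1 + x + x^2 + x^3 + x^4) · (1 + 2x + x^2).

(1 + x + x^2 + x^3 + x^4 + x^5) has coefficients 1,1,1,1,1,1 for degrees 0…5.
(1 + x + x^2 + x^3 + x^4 + x^5) has coefficients 1,1,1,1,1,1,0,0,0,0,0,0,0 for degrees 0…12.
Multiplying by (1 + x + x^2 + x^3) gives running coefficients 1,2,3,4,4,4,3,2,1,0,0,0,0 for degrees 0…12.
Multiplying by (1 + x + x^2 + x^3 + x^4) gives running coefficients 1,3,6,10,14,17,18,17,14,10,6,3,1 for degrees 0…12.
Finally multiplying by (1 + 2x + x^2), the product of all factors after the first has coefficients 1,5,13,25,40,55,66,70,66,55,40,25,13 for degrees 0…12.
[x^12] = 1·13 + 1·25 + 1·40 + 1·55 + 1·66 + 1·70 = 269.

269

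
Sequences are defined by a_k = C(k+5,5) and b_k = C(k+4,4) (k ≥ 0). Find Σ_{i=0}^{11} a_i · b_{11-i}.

352716

The convolution is the x^11 coefficient of A(x)B(x).
Σ = 1·1365 + 6·1001 + 21·715 + 56·495 + 126·330 + 252·210 + 462·126 + 792·70 + 1287·35 + 2002·15 + 3003·5 + 4368·1 = 352716.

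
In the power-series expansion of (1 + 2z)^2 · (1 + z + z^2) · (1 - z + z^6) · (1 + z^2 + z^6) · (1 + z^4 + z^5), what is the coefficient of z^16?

13

(1 + 2z)^2 has coefficients 1,4,4 for degrees 0…2.
(1 + z + z^2) has coefficients 1,1,1,0,0,0,0,0,0,0,0,0,0,0,0,0,0 for degrees 0…16.
Multiplying by (1 - z + z^6) gives running coefficients 1,0,0,-1,0,0,1,1,1,0,0,0,0,0,0,0,0 for degrees 0…16.
Multiplying by (1 + z^2 + z^6) gives running coefficients 1,0,1,-1,0,-1,2,1,2,0,1,0,1,1,1,0,0 for degrees 0…16.
Finally multiplying by (1 + z^4 + z^5), the product of all factors after the first has coefficients 1,0,1,-1,1,0,3,1,1,-1,2,3,4,3,2,1,1 for degrees 0…16.
[z^16] = 1·1 + 4·1 + 4·2 = 13.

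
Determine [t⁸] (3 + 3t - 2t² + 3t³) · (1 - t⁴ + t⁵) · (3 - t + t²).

(3 + 3t - 2t² + 3t³) has coefficients 3,3,-2,3 for degrees 0…3.
(1 - t⁴ + t⁵) has coefficients 1,0,0,0,-1,1,0,0,0 for degrees 0…8.
Finally multiplying by (3 - t + t²), the product of all factors after the first has coefficients 3,-1,1,0,-3,4,-2,1,0 for degrees 0…8.
[t⁸] = 3·0 + 3·1 − 2·(-2) + 3·4 = 19.

19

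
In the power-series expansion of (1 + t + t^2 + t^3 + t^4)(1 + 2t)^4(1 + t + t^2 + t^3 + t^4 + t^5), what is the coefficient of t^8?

(1 + t + t^2 + t^3 + t^4) has coefficients 1,1,1,1,1 for degrees 0…4.
(1 + 2t)^4 has coefficients 1,8,24,32,16,0,0,0,0 for degrees 0…8.
Finally multiplying by (1 + t + t^2 + t^3 + t^4 + t^5), the product of all factors after the first has coefficients 1,9,33,65,81,81,80,72,48 for degrees 0…8.
[t^8] = 1·48 + 1·72 + 1·80 + 1·81 + 1·81 = 362.

362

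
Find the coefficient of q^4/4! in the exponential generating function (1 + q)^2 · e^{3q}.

The EGF product rule gives c_4 = Σ_{k_1+k_2=4} C(4; k_1,k_2) · ∏ g_i(k_i), where (1+q)^2 gives the falling factorial (2)_k; e^{3q} gives (3)^k.
g_1(k) for k = 0…4: 1, 2, 2, 0, 0.
g_2(k) for k = 0…4: 1, 3, 9, 27, 81.
c_4 = Σ_k C(4,k)·g_1(k)·g_2(4−k) = 1·1·81 + 4·2·27 + 6·2·9 = 81 + 216 + 108 = 405.

405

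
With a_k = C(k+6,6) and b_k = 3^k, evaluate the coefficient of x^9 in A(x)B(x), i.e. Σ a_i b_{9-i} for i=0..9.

330940

This is [x^9] in the product of the two ordinary generating functions.
Σ = 1·19683 + 7·6561 + 28·2187 + 84·729 + 210·243 + 462·81 + 924·27 + 1716·9 + 3003·3 + 5005·1 = 330940.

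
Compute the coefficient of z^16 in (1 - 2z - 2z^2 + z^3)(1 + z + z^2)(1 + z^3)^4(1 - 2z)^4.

31

(1 - 2z - 2z^2 + z^3) has coefficients 1,-2,-2,1 for degrees 0…3.
(1 + z + z^2) has coefficients 1,1,1,0,0,0,0,0,0,0,0,0,0,0,0,0,0 for degrees 0…16.
Multiplying by (1 + z^3)^4 gives running coefficients 1,1,1,4,4,4,6,6,6,4,4,4,1,1,1,0,0 for degrees 0…16.
Finally multiplying by (1 - 2z)^4, the product of all factors after the first has coefficients 1,-7,17,-12,-20,52,-42,-10,38,-28,20,-28,33,25,-47,48,8 for degrees 0…16.
[z^16] = 1·8 − 2·48 − 2·(-47) + 1·25 = 31.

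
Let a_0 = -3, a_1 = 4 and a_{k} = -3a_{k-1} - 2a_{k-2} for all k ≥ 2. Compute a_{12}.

The ordinary generating function has denominator 1 + 3t + 2t^2.
Iterating the recurrence: a_0,…,a_{12} = -3, 4, -6, 10, -18, 34, -66, 130, -258, 514, -1026, 2050, -4098.

-4098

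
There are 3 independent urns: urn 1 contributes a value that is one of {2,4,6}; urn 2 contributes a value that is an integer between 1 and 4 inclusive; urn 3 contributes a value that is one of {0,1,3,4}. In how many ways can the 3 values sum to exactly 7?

The generating function for the choices is (y^2 + y^4 + y^6)·(y + y^2 + y^3 + y^4)·(1 + y + y^3 + y^4); the count is [y^7].
(y^2 + y^4 + y^6) has coefficients 0,0,1,0,1,0,1 for degrees 0…6.
(y + y^2 + y^3 + y^4) has coefficients 0,1,1,1,1,0,0,0 for degrees 0…7.
Finally multiplying by (1 + y + y^3 + y^4), the product of all factors after the first has coefficients 0,1,2,2,3,3,2,2 for degrees 0…7.
[y^7] = 1·3 + 1·2 + 1·1 = 6.

6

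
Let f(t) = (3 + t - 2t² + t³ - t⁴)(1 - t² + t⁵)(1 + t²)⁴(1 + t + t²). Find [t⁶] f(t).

(3 + t - 2t² + t³ - t⁴) has coefficients 3,1,-2,1,-1 for degrees 0…4.
(1 - t² + t⁵) has coefficients 1,0,-1,0,0,1,0 for degrees 0…6.
Multiplying by (1 + t²)⁴ gives running coefficients 1,0,3,0,2,1,-2 for degrees 0…6.
Finally multiplying by (1 + t + t²), the product of all factors after the first has coefficients 1,1,4,3,5,3,1 for degrees 0…6.
[t⁶] = 3·1 + 1·3 − 2·5 + 1·3 − 1·4 = -5.

-5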